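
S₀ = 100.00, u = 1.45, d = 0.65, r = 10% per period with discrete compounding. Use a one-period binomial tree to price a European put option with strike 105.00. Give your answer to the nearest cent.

15.91

Risk-neutral probability p = (1 + 0.1 − 0.65)/(1.45 − 0.65) = 0.4500/0.8000 = 0.5625
Terminal stock prices: S_u = 145, S_d = 65
Terminal payoffs (K − S): max(-40, 0) = 0, max(40, 0) = 40
Node 0 (S = 100): V_0 = 1/1.1·[0.5625·0.0000 + 0.4375·40.0000] = 15.9091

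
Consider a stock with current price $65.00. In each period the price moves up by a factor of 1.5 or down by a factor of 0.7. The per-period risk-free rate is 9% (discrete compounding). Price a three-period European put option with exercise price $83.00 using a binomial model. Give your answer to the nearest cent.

Risk-neutral probability p = (1 + 0.09 − 0.7)/(1.5 − 0.7) = 0.3900/0.8000 = 0.4875
Terminal stock prices: S_uuu = 219.4, S_uud = 102.4, S_udd = 47.77, S_ddd = 22.29
Terminal payoffs (K − S): max(-136.4, 0) = 0, max(-19.38, 0) = 0, max(35.23, 0) = 35.23, max(60.71, 0) = 60.71
Node uu (S = 146.2): V_uu = 1/1.09·[0.4875·0.0000 + 0.5125·0.0000] = 0.0000
Node ud (S = 68.25): V_ud = 1/1.09·[0.4875·0.0000 + 0.5125·35.2250] = 16.5622
Node dd (S = 31.85): V_dd = 1/1.09·[0.4875·35.2250 + 0.5125·60.7050] = 44.2968
Node u (S = 97.5): V_u = 1/1.09·[0.4875·0.0000 + 0.5125·16.5622] = 7.7873
Node d (S = 45.5): V_d = 1/1.09·[0.4875·16.5622 + 0.5125·44.2968] = 28.2350
Node 0 (S = 65): V_0 = 1/1.09·[0.4875·7.7873 + 0.5125·28.2350] = 16.7585

$16.76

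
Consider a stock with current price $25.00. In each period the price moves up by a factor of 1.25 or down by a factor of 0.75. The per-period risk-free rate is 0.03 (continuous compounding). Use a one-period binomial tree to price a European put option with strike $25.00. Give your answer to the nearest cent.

Risk-neutral probability p = (e^0.03 − 0.75)/(1.25 − 0.75) = 0.2805/0.5000 = 0.5609
Terminal stock prices: S_u = 31.25, S_d = 18.75
Terminal payoffs (K − S): max(-6.25, 0) = 0, max(6.25, 0) = 6.25
Node 0 (S = 25): V_0 = e^(−0.03)·[0.5609·0.0000 + 0.4391·6.2500] = 2.6632

$2.66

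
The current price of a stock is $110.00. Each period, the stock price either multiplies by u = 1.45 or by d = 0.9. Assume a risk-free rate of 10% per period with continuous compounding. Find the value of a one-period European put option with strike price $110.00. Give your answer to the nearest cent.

$6.24

Risk-neutral probability p = (e^0.1 − 0.9)/(1.45 − 0.9) = 0.2052/0.5500 = 0.3730
Terminal stock prices: S_u = 159.5, S_d = 99
Terminal payoffs (K − S): max(-49.5, 0) = 0, max(11, 0) = 11
Node 0 (S = 110): V_0 = e^(−0.1)·[0.3730·0.0000 + 0.6270·11.0000] = 6.2403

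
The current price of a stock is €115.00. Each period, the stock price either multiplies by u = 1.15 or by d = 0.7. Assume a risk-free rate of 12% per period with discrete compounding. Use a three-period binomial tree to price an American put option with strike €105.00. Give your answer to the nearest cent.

Risk-neutral probability p = (1 + 0.12 − 0.7)/(1.15 − 0.7) = 0.4200/0.4500 = 0.9333
Terminal stock prices: S_uuu = 174.9, S_uud = 106.5, S_udd = 64.8, S_ddd = 39.44
Terminal payoffs (K − S): max(-69.9, 0) = 0, max(-1.461, 0) = 0, max(40.2, 0) = 40.2, max(65.56, 0) = 65.56
Node uu (S = 152.1): continuation = 1/1.12·[0.9333·0.0000 + 0.0667·0.0000] = 0.0000; exercise value = 0.0000 ≤ continuation, so V_uu = 0.0000
Node ud (S = 92.57): continuation = 1/1.12·[0.9333·0.0000 + 0.0667·40.1975] = 2.3927; exercise value = 12.4250 > continuation, so V_ud = 12.4250 (exercise)
Node dd (S = 56.35): continuation = 1/1.12·[0.9333·40.1975 + 0.0667·65.5550] = 37.4000; exercise value = 48.6500 > continuation, so V_dd = 48.6500 (exercise)
Node u (S = 132.2): continuation = 1/1.12·[0.9333·0.0000 + 0.0667·12.4250] = 0.7396; exercise value = 0.0000 ≤ continuation, so V_u = 0.7396
Node d (S = 80.5): continuation = 1/1.12·[0.9333·12.4250 + 0.0667·48.6500] = 13.2500; exercise value = 24.5000 > continuation, so V_d = 24.5000 (exercise)
Node 0 (S = 115): continuation = 1/1.12·[0.9333·0.7396 + 0.0667·24.5000] = 2.0747; exercise value = 0.0000 ≤ continuation, so V_0 = 2.0747

€2.07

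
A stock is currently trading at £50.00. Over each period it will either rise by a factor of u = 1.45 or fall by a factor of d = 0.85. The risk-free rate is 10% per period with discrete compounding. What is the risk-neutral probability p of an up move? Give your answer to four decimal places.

p = 0.4167

Risk-neutral probability p = (1 + 0.1 − 0.85)/(1.45 − 0.85) = 0.2500/0.6000 = 0.4167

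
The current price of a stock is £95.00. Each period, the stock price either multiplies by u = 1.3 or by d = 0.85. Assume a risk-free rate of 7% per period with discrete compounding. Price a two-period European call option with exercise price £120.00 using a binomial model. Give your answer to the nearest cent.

Risk-neutral probability p = (1 + 0.07 − 0.85)/(1.3 − 0.85) = 0.2200/0.4500 = 0.4889
Terminal stock prices: S_uu = 160.6, S_ud = 105, S_dd = 68.64
Terminal payoffs (S − K): max(40.55, 0) = 40.55, max(-15.03, 0) = 0, max(-51.36, 0) = 0
Node u (S = 123.5): V_u = 1/1.07·[0.4889·40.5500 + 0.5111·0.0000] = 18.5275
Node d (S = 80.75): V_d = 1/1.07·[0.4889·0.0000 + 0.5111·0.0000] = 0.0000
Node 0 (S = 95): V_0 = 1/1.07·[0.4889·18.5275 + 0.5111·0.0000] = 8.4653

£8.47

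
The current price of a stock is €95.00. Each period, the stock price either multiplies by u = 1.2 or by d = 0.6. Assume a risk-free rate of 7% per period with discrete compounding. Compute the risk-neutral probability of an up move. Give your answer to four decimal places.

Risk-neutral probability p = (1 + 0.07 − 0.6)/(1.2 − 0.6) = 0.4700/0.6000 = 0.7833

p = 0.7833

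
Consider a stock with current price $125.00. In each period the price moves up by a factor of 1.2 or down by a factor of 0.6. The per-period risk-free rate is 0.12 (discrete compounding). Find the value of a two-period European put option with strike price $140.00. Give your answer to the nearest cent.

$10.56

Risk-neutral probability p = (1 + 0.12 − 0.6)/(1.2 − 0.6) = 0.5200/0.6000 = 0.8667
Terminal stock prices: S_uu = 180, S_ud = 90, S_dd = 45
Terminal payoffs (K − S): max(-40, 0) = 0, max(50, 0) = 50, max(95, 0) = 95
Node u (S = 150): V_u = 1/1.12·[0.8667·0.0000 + 0.1333·50.0000] = 5.9524
Node d (S = 75): V_d = 1/1.12·[0.8667·50.0000 + 0.1333·95.0000] = 50.0000
Node 0 (S = 125): V_0 = 1/1.12·[0.8667·5.9524 + 0.1333·50.0000] = 10.5584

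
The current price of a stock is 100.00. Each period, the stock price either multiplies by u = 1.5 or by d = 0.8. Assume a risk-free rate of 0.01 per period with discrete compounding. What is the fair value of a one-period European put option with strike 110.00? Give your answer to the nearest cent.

20.79

Risk-neutral probability p = (1 + 0.01 − 0.8)/(1.5 − 0.8) = 0.2100/0.7000 = 0.3000
Terminal stock prices: S_u = 150, S_d = 80
Terminal payoffs (K − S): max(-40, 0) = 0, max(30, 0) = 30
Node 0 (S = 100): V_0 = 1/1.01·[0.3000·0.0000 + 0.7000·30.0000] = 20.7921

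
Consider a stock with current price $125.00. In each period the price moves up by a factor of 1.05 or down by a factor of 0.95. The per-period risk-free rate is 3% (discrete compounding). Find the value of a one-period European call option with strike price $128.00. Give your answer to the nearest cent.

Risk-neutral probability p = (1 + 0.03 − 0.95)/(1.05 − 0.95) = 0.0800/0.1000 = 0.8000
Terminal stock prices: S_u = 131.2, S_d = 118.8
Terminal payoffs (S − K): max(3.25, 0) = 3.25, max(-9.25, 0) = 0
Node 0 (S = 125): V_0 = 1/1.03·[0.8000·3.2500 + 0.2000·0.0000] = 2.5243

$2.52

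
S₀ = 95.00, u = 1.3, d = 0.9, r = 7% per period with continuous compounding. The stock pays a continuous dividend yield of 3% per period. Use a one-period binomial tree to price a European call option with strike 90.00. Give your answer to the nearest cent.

Per-period risk-free factor R = e^0.07 = 1.0725; dividend-adjusted growth = e^(0.07−0.03) = 1.0408.
Risk-neutral probability p = (1.0408 − 0.9)/(1.3 − 0.9) = 0.1408/0.4000 = 0.3520
Terminal stock prices: S_u = 123.5, S_d = 85.5
Terminal payoffs (S − K): max(33.5, 0) = 33.5, max(-4.5, 0) = 0
Node 0 (S = 95): V_0 = e^(−0.07)·[0.3520·33.5000 + 0.6480·0.0000] = 10.9956

11.00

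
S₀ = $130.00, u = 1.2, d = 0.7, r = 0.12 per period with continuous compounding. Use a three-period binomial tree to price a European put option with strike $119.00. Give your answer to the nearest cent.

Risk-neutral probability p = (e^0.12 − 0.7)/(1.2 − 0.7) = 0.4275/0.5000 = 0.8550
Terminal stock prices: S_uuu = 224.6, S_uud = 131, S_udd = 76.44, S_ddd = 44.59
Terminal payoffs (K − S): max(-105.6, 0) = 0, max(-12.04, 0) = 0, max(42.56, 0) = 42.56, max(74.41, 0) = 74.41
Node uu (S = 187.2): V_uu = e^(−0.12)·[0.8550·0.0000 + 0.1450·0.0000] = 0.0000
Node ud (S = 109.2): V_ud = e^(−0.12)·[0.8550·0.0000 + 0.1450·42.5600] = 5.4736
Node dd (S = 63.7): V_dd = e^(−0.12)·[0.8550·42.5600 + 0.1450·74.4100] = 41.8435
Node u (S = 156): V_u = e^(−0.12)·[0.8550·0.0000 + 0.1450·5.4736] = 0.7040
Node d (S = 91): V_d = e^(−0.12)·[0.8550·5.4736 + 0.1450·41.8435] = 9.5322
Node 0 (S = 130): V_0 = e^(−0.12)·[0.8550·0.7040 + 0.1450·9.5322] = 1.7597

$1.76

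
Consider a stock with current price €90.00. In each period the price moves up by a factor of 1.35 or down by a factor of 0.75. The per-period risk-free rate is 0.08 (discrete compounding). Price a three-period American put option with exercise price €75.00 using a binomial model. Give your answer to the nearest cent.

Risk-neutral probability p = (1 + 0.08 − 0.75)/(1.35 − 0.75) = 0.3300/0.6000 = 0.5500
Terminal stock prices: S_uuu = 221.4, S_uud = 123, S_udd = 68.34, S_ddd = 37.97
Terminal payoffs (K − S): max(-146.4, 0) = 0, max(-48.02, 0) = 0, max(6.656, 0) = 6.656, max(37.03, 0) = 37.03
Node uu (S = 164): continuation = 1/1.08·[0.5500·0.0000 + 0.4500·0.0000] = 0.0000; exercise value = 0.0000 ≤ continuation, so V_uu = 0.0000
Node ud (S = 91.13): continuation = 1/1.08·[0.5500·0.0000 + 0.4500·6.6562] = 2.7734; exercise value = 0.0000 ≤ continuation, so V_ud = 2.7734
Node dd (S = 50.62): continuation = 1/1.08·[0.5500·6.6562 + 0.4500·37.0312] = 18.8194; exercise value = 24.3750 > continuation, so V_dd = 24.3750 (exercise)
Node u (S = 121.5): continuation = 1/1.08·[0.5500·0.0000 + 0.4500·2.7734] = 1.1556; exercise value = 0.0000 ≤ continuation, so V_u = 1.1556
Node d (S = 67.5): continuation = 1/1.08·[0.5500·2.7734 + 0.4500·24.3750] = 11.5686; exercise value = 7.5000 ≤ continuation, so V_d = 11.5686
Node 0 (S = 90): continuation = 1/1.08·[0.5500·1.1556 + 0.4500·11.5686] = 5.4088; exercise value = 0.0000 ≤ continuation, so V_0 = 5.4088

€5.41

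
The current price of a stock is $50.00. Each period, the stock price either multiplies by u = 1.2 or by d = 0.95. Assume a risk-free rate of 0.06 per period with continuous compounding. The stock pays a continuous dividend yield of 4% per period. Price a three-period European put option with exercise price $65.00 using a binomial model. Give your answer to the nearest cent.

$10.83

Per-period risk-free factor R = e^0.06 = 1.0618; dividend-adjusted growth = e^(0.06−0.04) = 1.0202.
Risk-neutral probability p = (1.0202 − 0.95)/(1.2 − 0.95) = 0.0702/0.2500 = 0.2808
Terminal stock prices: S_uuu = 86.4, S_uud = 68.4, S_udd = 54.15, S_ddd = 42.87
Terminal payoffs (K − S): max(-21.4, 0) = 0, max(-3.4, 0) = 0, max(10.85, 0) = 10.85, max(22.13, 0) = 22.13
Node uu (S = 72): V_uu = e^(−0.06)·[0.2808·0.0000 + 0.7192·0.0000] = 0.0000
Node ud (S = 57): V_ud = e^(−0.06)·[0.2808·0.0000 + 0.7192·10.8500] = 7.3488
Node dd (S = 45.12): V_dd = e^(−0.06)·[0.2808·10.8500 + 0.7192·22.1313] = 17.8591
Node u (S = 60): V_u = e^(−0.06)·[0.2808·0.0000 + 0.7192·7.3488] = 4.9775
Node d (S = 47.5): V_d = e^(−0.06)·[0.2808·7.3488 + 0.7192·17.8591] = 14.0396
Node 0 (S = 50): V_0 = e^(−0.06)·[0.2808·4.9775 + 0.7192·14.0396] = 10.8255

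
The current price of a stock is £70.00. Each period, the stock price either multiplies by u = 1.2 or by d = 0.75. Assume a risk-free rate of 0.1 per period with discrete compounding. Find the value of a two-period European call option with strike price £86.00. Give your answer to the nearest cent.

£7.40

Risk-neutral probability p = (1 + 0.1 − 0.75)/(1.2 − 0.75) = 0.3500/0.4500 = 0.7778
Terminal stock prices: S_uu = 100.8, S_ud = 63, S_dd = 39.38
Terminal payoffs (S − K): max(14.8, 0) = 14.8, max(-23, 0) = 0, max(-46.62, 0) = 0
Node u (S = 84): V_u = 1/1.1·[0.7778·14.8000 + 0.2222·0.0000] = 10.4646
Node d (S = 52.5): V_d = 1/1.1·[0.7778·0.0000 + 0.2222·0.0000] = 0.0000
Node 0 (S = 70): V_0 = 1/1.1·[0.7778·10.4646 + 0.2222·0.0000] = 7.3992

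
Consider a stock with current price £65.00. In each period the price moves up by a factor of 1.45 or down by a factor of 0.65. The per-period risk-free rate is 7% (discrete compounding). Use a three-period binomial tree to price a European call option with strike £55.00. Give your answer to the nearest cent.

Risk-neutral probability p = (1 + 0.07 − 0.65)/(1.45 − 0.65) = 0.4200/0.8000 = 0.5250
Terminal stock prices: S_uuu = 198.2, S_uud = 88.83, S_udd = 39.82, S_ddd = 17.85
Terminal payoffs (S − K): max(143.2, 0) = 143.2, max(33.83, 0) = 33.83, max(-15.18, 0) = 0, max(-37.15, 0) = 0
Node uu (S = 136.7): V_uu = 1/1.07·[0.5250·143.1606 + 0.4750·33.8306] = 85.2606
Node ud (S = 61.26): V_ud = 1/1.07·[0.5250·33.8306 + 0.4750·0.0000] = 16.5991
Node dd (S = 27.46): V_dd = 1/1.07·[0.5250·0.0000 + 0.4750·0.0000] = 0.0000
Node u (S = 94.25): V_u = 1/1.07·[0.5250·85.2606 + 0.4750·16.5991] = 49.2023
Node d (S = 42.25): V_d = 1/1.07·[0.5250·16.5991 + 0.4750·0.0000] = 8.1444
Node 0 (S = 65): V_0 = 1/1.07·[0.5250·49.2023 + 0.4750·8.1444] = 27.7568

£27.76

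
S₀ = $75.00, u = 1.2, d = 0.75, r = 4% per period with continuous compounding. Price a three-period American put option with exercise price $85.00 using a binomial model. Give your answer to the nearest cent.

Risk-neutral probability p = (e^0.04 − 0.75)/(1.2 − 0.75) = 0.2908/0.4500 = 0.6462
Terminal stock prices: S_uuu = 129.6, S_uud = 81, S_udd = 50.62, S_ddd = 31.64
Terminal payoffs (K − S): max(-44.6, 0) = 0, max(4, 0) = 4, max(34.38, 0) = 34.38, max(53.36, 0) = 53.36
Node uu (S = 108): continuation = e^(−0.04)·[0.6462·0.0000 + 0.3538·4.0000] = 1.3595; exercise value = 0.0000 ≤ continuation, so V_uu = 1.3595
Node ud (S = 67.5): continuation = e^(−0.04)·[0.6462·4.0000 + 0.3538·34.3750] = 14.1671; exercise value = 17.5000 > continuation, so V_ud = 17.5000 (exercise)
Node dd (S = 42.19): continuation = e^(−0.04)·[0.6462·34.3750 + 0.3538·53.3594] = 39.4796; exercise value = 42.8125 > continuation, so V_dd = 42.8125 (exercise)
Node u (S = 90): continuation = e^(−0.04)·[0.6462·1.3595 + 0.3538·17.5000] = 6.7921; exercise value = 0.0000 ≤ continuation, so V_u = 6.7921
Node d (S = 56.25): continuation = e^(−0.04)·[0.6462·17.5000 + 0.3538·42.8125] = 25.4171; exercise value = 28.7500 > continuation, so V_d = 28.7500 (exercise)
Node 0 (S = 75): continuation = e^(−0.04)·[0.6462·6.7921 + 0.3538·28.7500] = 13.9889; exercise value = 10.0000 ≤ continuation, so V_0 = 13.9889

$13.99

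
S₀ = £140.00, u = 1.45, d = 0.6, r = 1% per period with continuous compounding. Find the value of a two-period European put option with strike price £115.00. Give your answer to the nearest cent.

£16.96

Risk-neutral probability p = (e^0.01 − 0.6)/(1.45 − 0.6) = 0.4101/0.8500 = 0.4824
Terminal stock prices: S_uu = 294.4, S_ud = 121.8, S_dd = 50.4
Terminal payoffs (K − S): max(-179.4, 0) = 0, max(-6.8, 0) = 0, max(64.6, 0) = 64.6
Node u (S = 203): V_u = e^(−0.01)·[0.4824·0.0000 + 0.5176·0.0000] = 0.0000
Node d (S = 84): V_d = e^(−0.01)·[0.4824·0.0000 + 0.5176·64.6000] = 33.1035
Node 0 (S = 140): V_0 = e^(−0.01)·[0.4824·0.0000 + 0.5176·33.1035] = 16.9635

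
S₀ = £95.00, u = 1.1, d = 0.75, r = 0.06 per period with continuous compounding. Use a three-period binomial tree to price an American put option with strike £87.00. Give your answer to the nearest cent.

£2.42

Risk-neutral probability p = (e^0.06 − 0.75)/(1.1 − 0.75) = 0.3118/0.3500 = 0.8910
Terminal stock prices: S_uuu = 126.4, S_uud = 86.21, S_udd = 58.78, S_ddd = 40.08
Terminal payoffs (K − S): max(-39.45, 0) = 0, max(0.7875, 0) = 0.7875, max(28.22, 0) = 28.22, max(46.92, 0) = 46.92
Node uu (S = 115): continuation = e^(−0.06)·[0.8910·0.0000 + 0.1090·0.7875] = 0.0809; exercise value = 0.0000 ≤ continuation, so V_uu = 0.0809
Node ud (S = 78.38): continuation = e^(−0.06)·[0.8910·0.7875 + 0.1090·28.2187] = 3.5585; exercise value = 8.6250 > continuation, so V_ud = 8.6250 (exercise)
Node dd (S = 53.44): continuation = e^(−0.06)·[0.8910·28.2187 + 0.1090·46.9219] = 28.4960; exercise value = 33.5625 > continuation, so V_dd = 33.5625 (exercise)
Node u (S = 104.5): continuation = e^(−0.06)·[0.8910·0.0809 + 0.1090·8.6250] = 0.9535; exercise value = 0.0000 ≤ continuation, so V_u = 0.9535
Node d (S = 71.25): continuation = e^(−0.06)·[0.8910·8.6250 + 0.1090·33.5625] = 10.6835; exercise value = 15.7500 > continuation, so V_d = 15.7500 (exercise)
Node 0 (S = 95): continuation = e^(−0.06)·[0.8910·0.9535 + 0.1090·15.7500] = 2.4174; exercise value = 0.0000 ≤ continuation, so V_0 = 2.4174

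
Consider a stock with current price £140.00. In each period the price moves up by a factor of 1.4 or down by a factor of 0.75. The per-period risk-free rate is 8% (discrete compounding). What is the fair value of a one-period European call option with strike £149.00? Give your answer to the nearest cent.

Risk-neutral probability p = (1 + 0.08 − 0.75)/(1.4 − 0.75) = 0.3300/0.6500 = 0.5077
Terminal stock prices: S_u = 196, S_d = 105
Terminal payoffs (S − K): max(47, 0) = 47, max(-44, 0) = 0
Node 0 (S = 140): V_0 = 1/1.08·[0.5077·47.0000 + 0.4923·0.0000] = 22.0940

£22.09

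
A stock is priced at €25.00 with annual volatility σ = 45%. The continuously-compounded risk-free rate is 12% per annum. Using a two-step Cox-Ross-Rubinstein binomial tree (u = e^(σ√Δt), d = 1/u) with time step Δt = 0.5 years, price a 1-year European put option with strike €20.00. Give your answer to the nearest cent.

€1.40

CRR parameters: u = e^(σ√Δt) = e^(0.45·√0.5) = 1.3746, d = 1/u = 0.7275
Per-period rate: rΔt = 0.12·0.5 = 0.06, so R = e^0.06 = 1.0618
Risk-neutral probability p = (e^0.06 − 0.7275)/(1.3746 − 0.7275) = 0.3344/0.6472 = 0.5167
Terminal stock prices: S_uu = 47.24, S_ud = 25, S_dd = 13.23
Terminal payoffs (K − S): max(-27.24, 0) = 0, max(-5, 0) = 0, max(6.77, 0) = 6.77
Node u (S = 34.37): V_u = e^(−0.06)·[0.5167·0.0000 + 0.4833·0.0000] = 0.0000
Node d (S = 18.19): V_d = e^(−0.06)·[0.5167·0.0000 + 0.4833·6.7701] = 3.0817
Node 0 (S = 25): V_0 = e^(−0.06)·[0.5167·0.0000 + 0.4833·3.0817] = 1.4028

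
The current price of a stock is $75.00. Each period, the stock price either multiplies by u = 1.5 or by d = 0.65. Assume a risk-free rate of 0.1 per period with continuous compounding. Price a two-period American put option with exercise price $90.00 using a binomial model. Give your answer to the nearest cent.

$20.77

Risk-neutral probability p = (e^0.1 − 0.65)/(1.5 − 0.65) = 0.4552/0.8500 = 0.5355
Terminal stock prices: S_uu = 168.8, S_ud = 73.12, S_dd = 31.69
Terminal payoffs (K − S): max(-78.75, 0) = 0, max(16.88, 0) = 16.88, max(58.31, 0) = 58.31
Node u (S = 112.5): continuation = e^(−0.1)·[0.5355·0.0000 + 0.4645·16.8750] = 7.0926; exercise value = 0.0000 ≤ continuation, so V_u = 7.0926
Node d (S = 48.75): continuation = e^(−0.1)·[0.5355·16.8750 + 0.4645·58.3125] = 32.6854; exercise value = 41.2500 > continuation, so V_d = 41.2500 (exercise)
Node 0 (S = 75): continuation = e^(−0.1)·[0.5355·7.0926 + 0.4645·41.2500] = 20.7740; exercise value = 15.0000 ≤ continuation, so V_0 = 20.7740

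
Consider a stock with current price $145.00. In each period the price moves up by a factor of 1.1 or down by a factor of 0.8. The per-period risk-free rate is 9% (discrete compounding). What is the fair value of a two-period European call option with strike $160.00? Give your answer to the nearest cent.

$12.15

Risk-neutral probability p = (1 + 0.09 − 0.8)/(1.1 − 0.8) = 0.2900/0.3000 = 0.9667
Terminal stock prices: S_uu = 175.5, S_ud = 127.6, S_dd = 92.8
Terminal payoffs (S − K): max(15.45, 0) = 15.45, max(-32.4, 0) = 0, max(-67.2, 0) = 0
Node u (S = 159.5): V_u = 1/1.09·[0.9667·15.4500 + 0.0333·0.0000] = 13.7018
Node d (S = 116): V_d = 1/1.09·[0.9667·0.0000 + 0.0333·0.0000] = 0.0000
Node 0 (S = 145): V_0 = 1/1.09·[0.9667·13.7018 + 0.0333·0.0000] = 12.1515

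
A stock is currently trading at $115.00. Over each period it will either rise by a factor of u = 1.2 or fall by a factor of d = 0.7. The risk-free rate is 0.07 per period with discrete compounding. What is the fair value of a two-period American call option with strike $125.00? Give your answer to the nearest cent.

Risk-neutral probability p = (1 + 0.07 − 0.7)/(1.2 − 0.7) = 0.3700/0.5000 = 0.7400
Terminal stock prices: S_uu = 165.6, S_ud = 96.6, S_dd = 56.35
Terminal payoffs (S − K): max(40.6, 0) = 40.6, max(-28.4, 0) = 0, max(-68.65, 0) = 0
Node u (S = 138): continuation = 1/1.07·[0.7400·40.6000 + 0.2600·0.0000] = 28.0785; exercise value = 13.0000 ≤ continuation, so V_u = 28.0785
Node d (S = 80.5): continuation = 1/1.07·[0.7400·0.0000 + 0.2600·0.0000] = 0.0000; exercise value = 0.0000 ≤ continuation, so V_d = 0.0000
Node 0 (S = 115): continuation = 1/1.07·[0.7400·28.0785 + 0.2600·0.0000] = 19.4188; exercise value = 0.0000 ≤ continuation, so V_0 = 19.4188

$19.42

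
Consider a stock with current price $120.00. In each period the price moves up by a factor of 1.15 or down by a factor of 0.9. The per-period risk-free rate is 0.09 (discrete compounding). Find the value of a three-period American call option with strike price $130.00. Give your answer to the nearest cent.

Risk-neutral probability p = (1 + 0.09 − 0.9)/(1.15 − 0.9) = 0.1900/0.2500 = 0.7600
Terminal stock prices: S_uuu = 182.5, S_uud = 142.8, S_udd = 111.8, S_ddd = 87.48
Terminal payoffs (S − K): max(52.5, 0) = 52.5, max(12.83, 0) = 12.83, max(-18.22, 0) = 0, max(-42.52, 0) = 0
Node uu (S = 158.7): continuation = 1/1.09·[0.7600·52.5050 + 0.2400·12.8300] = 39.4339; exercise value = 28.7000 ≤ continuation, so V_uu = 39.4339
Node ud (S = 124.2): continuation = 1/1.09·[0.7600·12.8300 + 0.2400·0.0000] = 8.9457; exercise value = 0.0000 ≤ continuation, so V_ud = 8.9457
Node dd (S = 97.2): continuation = 1/1.09·[0.7600·0.0000 + 0.2400·0.0000] = 0.0000; exercise value = 0.0000 ≤ continuation, so V_dd = 0.0000
Node u (S = 138): continuation = 1/1.09·[0.7600·39.4339 + 0.2400·8.9457] = 29.4649; exercise value = 8.0000 ≤ continuation, so V_u = 29.4649
Node d (S = 108): continuation = 1/1.09·[0.7600·8.9457 + 0.2400·0.0000] = 6.2374; exercise value = 0.0000 ≤ continuation, so V_d = 6.2374
Node 0 (S = 120): continuation = 1/1.09·[0.7600·29.4649 + 0.2400·6.2374] = 21.9177; exercise value = 0.0000 ≤ continuation, so V_0 = 21.9177

$21.92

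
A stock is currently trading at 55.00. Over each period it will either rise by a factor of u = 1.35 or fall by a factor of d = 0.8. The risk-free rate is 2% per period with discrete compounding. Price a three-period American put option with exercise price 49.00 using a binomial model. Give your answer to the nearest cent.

5.18

Risk-neutral probability p = (1 + 0.02 − 0.8)/(1.35 − 0.8) = 0.2200/0.5500 = 0.4000
Terminal stock prices: S_uuu = 135.3, S_uud = 80.19, S_udd = 47.52, S_ddd = 28.16
Terminal payoffs (K − S): max(-86.32, 0) = 0, max(-31.19, 0) = 0, max(1.48, 0) = 1.48, max(20.84, 0) = 20.84
Node uu (S = 100.2): continuation = 1/1.02·[0.4000·0.0000 + 0.6000·0.0000] = 0.0000; exercise value = 0.0000 ≤ continuation, so V_uu = 0.0000
Node ud (S = 59.4): continuation = 1/1.02·[0.4000·0.0000 + 0.6000·1.4800] = 0.8706; exercise value = 0.0000 ≤ continuation, so V_ud = 0.8706
Node dd (S = 35.2): continuation = 1/1.02·[0.4000·1.4800 + 0.6000·20.8400] = 12.8392; exercise value = 13.8000 > continuation, so V_dd = 13.8000 (exercise)
Node u (S = 74.25): continuation = 1/1.02·[0.4000·0.0000 + 0.6000·0.8706] = 0.5121; exercise value = 0.0000 ≤ continuation, so V_u = 0.5121
Node d (S = 44): continuation = 1/1.02·[0.4000·0.8706 + 0.6000·13.8000] = 8.4591; exercise value = 5.0000 ≤ continuation, so V_d = 8.4591
Node 0 (S = 55): continuation = 1/1.02·[0.4000·0.5121 + 0.6000·8.4591] = 5.1767; exercise value = 0.0000 ≤ continuation, so V_0 = 5.1767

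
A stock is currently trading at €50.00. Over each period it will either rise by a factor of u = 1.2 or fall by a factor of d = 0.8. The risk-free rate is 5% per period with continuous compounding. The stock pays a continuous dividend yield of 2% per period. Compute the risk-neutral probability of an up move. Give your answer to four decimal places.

Per-period risk-free factor R = e^0.05 = 1.0513; dividend-adjusted growth = e^(0.05−0.02) = 1.0305.
Risk-neutral probability p = (1.0305 − 0.8)/(1.2 − 0.8) = 0.2305/0.4000 = 0.5761

p = 0.5761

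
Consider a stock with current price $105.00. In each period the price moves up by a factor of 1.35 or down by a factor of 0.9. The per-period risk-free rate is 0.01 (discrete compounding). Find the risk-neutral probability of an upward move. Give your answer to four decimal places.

Risk-neutral probability p = (1 + 0.01 − 0.9)/(1.35 − 0.9) = 0.1100/0.4500 = 0.2444

p = 0.2444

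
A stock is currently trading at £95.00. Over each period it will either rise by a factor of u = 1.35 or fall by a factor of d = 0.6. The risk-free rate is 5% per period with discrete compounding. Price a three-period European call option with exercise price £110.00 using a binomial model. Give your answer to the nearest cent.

Risk-neutral probability p = (1 + 0.05 − 0.6)/(1.35 − 0.6) = 0.4500/0.7500 = 0.6000
Terminal stock prices: S_uuu = 233.7, S_uud = 103.9, S_udd = 46.17, S_ddd = 20.52
Terminal payoffs (S − K): max(123.7, 0) = 123.7, max(-6.117, 0) = 0, max(-63.83, 0) = 0, max(-89.48, 0) = 0
Node uu (S = 173.1): V_uu = 1/1.05·[0.6000·123.7356 + 0.4000·0.0000] = 70.7061
Node ud (S = 76.95): V_ud = 1/1.05·[0.6000·0.0000 + 0.4000·0.0000] = 0.0000
Node dd (S = 34.2): V_dd = 1/1.05·[0.6000·0.0000 + 0.4000·0.0000] = 0.0000
Node u (S = 128.2): V_u = 1/1.05·[0.6000·70.7061 + 0.4000·0.0000] = 40.4035
Node d (S = 57): V_d = 1/1.05·[0.6000·0.0000 + 0.4000·0.0000] = 0.0000
Node 0 (S = 95): V_0 = 1/1.05·[0.6000·40.4035 + 0.4000·0.0000] = 23.0877

£23.09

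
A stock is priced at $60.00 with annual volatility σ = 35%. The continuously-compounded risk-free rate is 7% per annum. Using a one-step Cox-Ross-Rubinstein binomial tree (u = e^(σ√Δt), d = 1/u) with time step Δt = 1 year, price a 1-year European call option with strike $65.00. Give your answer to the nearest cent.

CRR parameters: u = e^(σ√Δt) = e^(0.35·√1) = 1.4191, d = 1/u = 0.7047
Per-period rate: rΔt = 0.07·1 = 0.07, so R = e^0.07 = 1.0725
Risk-neutral probability p = (e^0.07 − 0.7047)/(1.4191 − 0.7047) = 0.3678/0.7144 = 0.5149
Terminal stock prices: S_u = 85.14, S_d = 42.28
Terminal payoffs (S − K): max(20.14, 0) = 20.14, max(-22.72, 0) = 0
Node 0 (S = 60): V_0 = e^(−0.07)·[0.5149·20.1441 + 0.4851·0.0000] = 9.6706

$9.67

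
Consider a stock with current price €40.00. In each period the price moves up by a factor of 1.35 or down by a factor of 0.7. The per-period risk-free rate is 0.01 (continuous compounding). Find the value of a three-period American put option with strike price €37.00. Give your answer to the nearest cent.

Risk-neutral probability p = (e^0.01 − 0.7)/(1.35 − 0.7) = 0.3101/0.6500 = 0.4770
Terminal stock prices: S_uuu = 98.42, S_uud = 51.03, S_udd = 26.46, S_ddd = 13.72
Terminal payoffs (K − S): max(-61.42, 0) = 0, max(-14.03, 0) = 0, max(10.54, 0) = 10.54, max(23.28, 0) = 23.28
Node uu (S = 72.9): continuation = e^(−0.01)·[0.4770·0.0000 + 0.5230·0.0000] = 0.0000; exercise value = 0.0000 ≤ continuation, so V_uu = 0.0000
Node ud (S = 37.8): continuation = e^(−0.01)·[0.4770·0.0000 + 0.5230·10.5400] = 5.4576; exercise value = 0.0000 ≤ continuation, so V_ud = 5.4576
Node dd (S = 19.6): continuation = e^(−0.01)·[0.4770·10.5400 + 0.5230·23.2800] = 17.0318; exercise value = 17.4000 > continuation, so V_dd = 17.4000 (exercise)
Node u (S = 54): continuation = e^(−0.01)·[0.4770·0.0000 + 0.5230·5.4576] = 2.8259; exercise value = 0.0000 ≤ continuation, so V_u = 2.8259
Node d (S = 28): continuation = e^(−0.01)·[0.4770·5.4576 + 0.5230·17.4000] = 11.5870; exercise value = 9.0000 ≤ continuation, so V_d = 11.5870
Node 0 (S = 40): continuation = e^(−0.01)·[0.4770·2.8259 + 0.5230·11.5870] = 7.3342; exercise value = 0.0000 ≤ continuation, so V_0 = 7.3342

€7.33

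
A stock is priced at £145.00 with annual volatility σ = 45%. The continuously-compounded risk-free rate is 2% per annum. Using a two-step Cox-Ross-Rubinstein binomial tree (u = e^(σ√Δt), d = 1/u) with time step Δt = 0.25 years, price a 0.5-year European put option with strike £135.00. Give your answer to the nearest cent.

£12.51

CRR parameters: u = e^(σ√Δt) = e^(0.45·√0.25) = 1.2523, d = 1/u = 0.7985
Per-period rate: rΔt = 0.02·0.25 = 0.005, so R = e^0.005 = 1.0050
Risk-neutral probability p = (e^0.005 − 0.7985)/(1.2523 − 0.7985) = 0.2065/0.4538 = 0.4550
Terminal stock prices: S_uu = 227.4, S_ud = 145, S_dd = 92.46
Terminal payoffs (K − S): max(-92.41, 0) = 0, max(-10, 0) = 0, max(42.54, 0) = 42.54
Node u (S = 181.6): V_u = e^(−0.005)·[0.4550·0.0000 + 0.5450·0.0000] = 0.0000
Node d (S = 115.8): V_d = e^(−0.005)·[0.4550·0.0000 + 0.5450·42.5439] = 23.0695
Node 0 (S = 145): V_0 = e^(−0.005)·[0.4550·0.0000 + 0.5450·23.0695] = 12.5094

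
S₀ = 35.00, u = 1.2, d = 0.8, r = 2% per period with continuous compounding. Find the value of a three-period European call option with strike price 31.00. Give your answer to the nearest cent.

Risk-neutral probability p = (e^0.02 − 0.8)/(1.2 − 0.8) = 0.2202/0.4000 = 0.5505
Terminal stock prices: S_uuu = 60.48, S_uud = 40.32, S_udd = 26.88, S_ddd = 17.92
Terminal payoffs (S − K): max(29.48, 0) = 29.48, max(9.32, 0) = 9.32, max(-4.12, 0) = 0, max(-13.08, 0) = 0
Node uu (S = 50.4): V_uu = e^(−0.02)·[0.5505·29.4800 + 0.4495·9.3200] = 20.0138
Node ud (S = 33.6): V_ud = e^(−0.02)·[0.5505·9.3200 + 0.4495·0.0000] = 5.0291
Node dd (S = 22.4): V_dd = e^(−0.02)·[0.5505·0.0000 + 0.4495·0.0000] = 0.0000
Node u (S = 42): V_u = e^(−0.02)·[0.5505·20.0138 + 0.4495·5.0291] = 13.0153
Node d (S = 28): V_d = e^(−0.02)·[0.5505·5.0291 + 0.4495·0.0000] = 2.7137
Node 0 (S = 35): V_0 = e^(−0.02)·[0.5505·13.0153 + 0.4495·2.7137] = 8.2188

8.22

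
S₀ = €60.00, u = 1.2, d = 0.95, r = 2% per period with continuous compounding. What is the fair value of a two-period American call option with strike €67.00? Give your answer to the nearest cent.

€2.01

Risk-neutral probability p = (e^0.02 − 0.95)/(1.2 − 0.95) = 0.0702/0.2500 = 0.2808
Terminal stock prices: S_uu = 86.4, S_ud = 68.4, S_dd = 54.15
Terminal payoffs (S − K): max(19.4, 0) = 19.4, max(1.4, 0) = 1.4, max(-12.85, 0) = 0
Node u (S = 72): continuation = e^(−0.02)·[0.2808·19.4000 + 0.7192·1.4000] = 6.3267; exercise value = 5.0000 ≤ continuation, so V_u = 6.3267
Node d (S = 57): continuation = e^(−0.02)·[0.2808·1.4000 + 0.7192·0.0000] = 0.3853; exercise value = 0.0000 ≤ continuation, so V_d = 0.3853
Node 0 (S = 60): continuation = e^(−0.02)·[0.2808·6.3267 + 0.7192·0.3853] = 2.0130; exercise value = 0.0000 ≤ continuation, so V_0 = 2.0130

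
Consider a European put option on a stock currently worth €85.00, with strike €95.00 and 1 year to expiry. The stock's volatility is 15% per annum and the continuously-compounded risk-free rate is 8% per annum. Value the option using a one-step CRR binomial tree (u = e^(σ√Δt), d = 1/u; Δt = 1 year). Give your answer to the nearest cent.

€5.26

CRR parameters: u = e^(σ√Δt) = e^(0.15·√1) = 1.1618, d = 1/u = 0.8607
Per-period rate: rΔt = 0.08·1 = 0.08, so R = e^0.08 = 1.0833
Risk-neutral probability p = (e^0.08 − 0.8607)/(1.1618 − 0.8607) = 0.2226/0.3011 = 0.7392
Terminal stock prices: S_u = 98.76, S_d = 73.16
Terminal payoffs (K − S): max(-3.756, 0) = 0, max(21.84, 0) = 21.84
Node 0 (S = 85): V_0 = e^(−0.08)·[0.7392·0.0000 + 0.2608·21.8398] = 5.2588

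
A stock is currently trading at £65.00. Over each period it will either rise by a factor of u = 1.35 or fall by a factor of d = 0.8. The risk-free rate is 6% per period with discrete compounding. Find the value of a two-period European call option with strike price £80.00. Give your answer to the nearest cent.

£7.65

Risk-neutral probability p = (1 + 0.06 − 0.8)/(1.35 − 0.8) = 0.2600/0.5500 = 0.4727
Terminal stock prices: S_uu = 118.5, S_ud = 70.2, S_dd = 41.6
Terminal payoffs (S − K): max(38.46, 0) = 38.46, max(-9.8, 0) = 0, max(-38.4, 0) = 0
Node u (S = 87.75): V_u = 1/1.06·[0.4727·38.4625 + 0.5273·0.0000] = 17.1531
Node d (S = 52): V_d = 1/1.06·[0.4727·0.0000 + 0.5273·0.0000] = 0.0000
Node 0 (S = 65): V_0 = 1/1.06·[0.4727·17.1531 + 0.5273·0.0000] = 7.6497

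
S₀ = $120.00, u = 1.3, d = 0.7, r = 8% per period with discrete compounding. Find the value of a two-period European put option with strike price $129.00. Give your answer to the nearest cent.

$15.98

Risk-neutral probability p = (1 + 0.08 − 0.7)/(1.3 − 0.7) = 0.3800/0.6000 = 0.6333
Terminal stock prices: S_uu = 202.8, S_ud = 109.2, S_dd = 58.8
Terminal payoffs (K − S): max(-73.8, 0) = 0, max(19.8, 0) = 19.8, max(70.2, 0) = 70.2
Node u (S = 156): V_u = 1/1.08·[0.6333·0.0000 + 0.3667·19.8000] = 6.7222
Node d (S = 84): V_d = 1/1.08·[0.6333·19.8000 + 0.3667·70.2000] = 35.4444
Node 0 (S = 120): V_0 = 1/1.08·[0.6333·6.7222 + 0.3667·35.4444] = 15.9757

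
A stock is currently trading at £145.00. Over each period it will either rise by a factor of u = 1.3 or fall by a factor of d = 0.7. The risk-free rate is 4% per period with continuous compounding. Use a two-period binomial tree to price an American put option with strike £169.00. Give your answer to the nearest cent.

Risk-neutral probability p = (e^0.04 − 0.7)/(1.3 − 0.7) = 0.3408/0.6000 = 0.5680
Terminal stock prices: S_uu = 245.1, S_ud = 131.9, S_dd = 71.05
Terminal payoffs (K − S): max(-76.05, 0) = 0, max(37.05, 0) = 37.05, max(97.95, 0) = 97.95
Node u (S = 188.5): continuation = e^(−0.04)·[0.5680·0.0000 + 0.4320·37.0500] = 15.3774; exercise value = 0.0000 ≤ continuation, so V_u = 15.3774
Node d (S = 101.5): continuation = e^(−0.04)·[0.5680·37.0500 + 0.4320·97.9500] = 60.8734; exercise value = 67.5000 > continuation, so V_d = 67.5000 (exercise)
Node 0 (S = 145): continuation = e^(−0.04)·[0.5680·15.3774 + 0.4320·67.5000] = 36.4076; exercise value = 24.0000 ≤ continuation, so V_0 = 36.4076

£36.41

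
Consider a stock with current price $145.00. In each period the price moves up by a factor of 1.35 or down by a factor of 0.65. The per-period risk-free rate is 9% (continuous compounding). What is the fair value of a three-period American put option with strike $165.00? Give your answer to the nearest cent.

$30.95

Risk-neutral probability p = (e^0.09 − 0.65)/(1.35 − 0.65) = 0.4442/0.7000 = 0.6345
Terminal stock prices: S_uuu = 356.8, S_uud = 171.8, S_udd = 82.7, S_ddd = 39.82
Terminal payoffs (K − S): max(-191.8, 0) = 0, max(-6.771, 0) = 0, max(82.3, 0) = 82.3, max(125.2, 0) = 125.2
Node uu (S = 264.3): continuation = e^(−0.09)·[0.6345·0.0000 + 0.3655·0.0000] = 0.0000; exercise value = 0.0000 ≤ continuation, so V_uu = 0.0000
Node ud (S = 127.2): continuation = e^(−0.09)·[0.6345·0.0000 + 0.3655·82.2956] = 27.4876; exercise value = 37.7625 > continuation, so V_ud = 37.7625 (exercise)
Node dd (S = 61.26): continuation = e^(−0.09)·[0.6345·82.2956 + 0.3655·125.1794] = 89.5361; exercise value = 103.7375 > continuation, so V_dd = 103.7375 (exercise)
Node u (S = 195.8): continuation = e^(−0.09)·[0.6345·0.0000 + 0.3655·37.7625] = 12.6131; exercise value = 0.0000 ≤ continuation, so V_u = 12.6131
Node d (S = 94.25): continuation = e^(−0.09)·[0.6345·37.7625 + 0.3655·103.7375] = 56.5486; exercise value = 70.7500 > continuation, so V_d = 70.7500 (exercise)
Node 0 (S = 145): continuation = e^(−0.09)·[0.6345·12.6131 + 0.3655·70.7500] = 30.9458; exercise value = 20.0000 ≤ continuation, so V_0 = 30.9458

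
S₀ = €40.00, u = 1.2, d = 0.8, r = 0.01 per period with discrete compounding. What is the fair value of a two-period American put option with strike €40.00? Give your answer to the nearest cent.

€4.15

Risk-neutral probability p = (1 + 0.01 − 0.8)/(1.2 − 0.8) = 0.2100/0.4000 = 0.5250
Terminal stock prices: S_uu = 57.6, S_ud = 38.4, S_dd = 25.6
Terminal payoffs (K − S): max(-17.6, 0) = 0, max(1.6, 0) = 1.6, max(14.4, 0) = 14.4
Node u (S = 48): continuation = 1/1.01·[0.5250·0.0000 + 0.4750·1.6000] = 0.7525; exercise value = 0.0000 ≤ continuation, so V_u = 0.7525
Node d (S = 32): continuation = 1/1.01·[0.5250·1.6000 + 0.4750·14.4000] = 7.6040; exercise value = 8.0000 > continuation, so V_d = 8.0000 (exercise)
Node 0 (S = 40): continuation = 1/1.01·[0.5250·0.7525 + 0.4750·8.0000] = 4.1535; exercise value = 0.0000 ≤ continuation, so V_0 = 4.1535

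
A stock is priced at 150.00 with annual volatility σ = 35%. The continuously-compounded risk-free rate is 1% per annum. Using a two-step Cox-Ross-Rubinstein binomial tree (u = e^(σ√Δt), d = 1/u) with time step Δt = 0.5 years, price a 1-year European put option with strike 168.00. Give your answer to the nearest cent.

CRR parameters: u = e^(σ√Δt) = e^(0.35·√0.5) = 1.2808, d = 1/u = 0.7808
Per-period rate: rΔt = 0.01·0.5 = 0.005, so R = e^0.005 = 1.0050
Risk-neutral probability p = (e^0.005 − 0.7808)/(1.2808 − 0.7808) = 0.2243/0.5000 = 0.4485
Terminal stock prices: S_uu = 246.1, S_ud = 150, S_dd = 91.44
Terminal payoffs (K − S): max(-78.07, 0) = 0, max(18, 0) = 18, max(76.56, 0) = 76.56
Node u (S = 192.1): V_u = e^(−0.005)·[0.4485·0.0000 + 0.5515·18.0000] = 9.8781
Node d (S = 117.1): V_d = e^(−0.005)·[0.4485·18.0000 + 0.5515·76.5621] = 50.0481
Node 0 (S = 150): V_0 = e^(−0.005)·[0.4485·9.8781 + 0.5515·50.0481] = 31.8734

31.87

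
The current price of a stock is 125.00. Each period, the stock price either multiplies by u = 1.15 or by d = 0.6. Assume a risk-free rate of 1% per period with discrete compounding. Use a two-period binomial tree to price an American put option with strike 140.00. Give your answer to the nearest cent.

Risk-neutral probability p = (1 + 0.01 − 0.6)/(1.15 − 0.6) = 0.4100/0.5500 = 0.7455
Terminal stock prices: S_uu = 165.3, S_ud = 86.25, S_dd = 45
Terminal payoffs (K − S): max(-25.31, 0) = 0, max(53.75, 0) = 53.75, max(95, 0) = 95
Node u (S = 143.8): continuation = 1/1.01·[0.7455·0.0000 + 0.2545·53.7500] = 13.5464; exercise value = 0.0000 ≤ continuation, so V_u = 13.5464
Node d (S = 75): continuation = 1/1.01·[0.7455·53.7500 + 0.2545·95.0000] = 63.6139; exercise value = 65.0000 > continuation, so V_d = 65.0000 (exercise)
Node 0 (S = 125): continuation = 1/1.01·[0.7455·13.5464 + 0.2545·65.0000] = 26.3798; exercise value = 15.0000 ≤ continuation, so V_0 = 26.3798

26.38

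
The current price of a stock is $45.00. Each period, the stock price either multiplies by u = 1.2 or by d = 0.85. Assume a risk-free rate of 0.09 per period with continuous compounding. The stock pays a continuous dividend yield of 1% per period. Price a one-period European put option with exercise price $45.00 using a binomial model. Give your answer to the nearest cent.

Per-period risk-free factor R = e^0.09 = 1.0942; dividend-adjusted growth = e^(0.09−0.01) = 1.0833.
Risk-neutral probability p = (1.0833 − 0.85)/(1.2 − 0.85) = 0.2333/0.3500 = 0.6665
Terminal stock prices: S_u = 54, S_d = 38.25
Terminal payoffs (K − S): max(-9, 0) = 0, max(6.75, 0) = 6.75
Node 0 (S = 45): V_0 = e^(−0.09)·[0.6665·0.0000 + 0.3335·6.7500] = 2.0572

$2.06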